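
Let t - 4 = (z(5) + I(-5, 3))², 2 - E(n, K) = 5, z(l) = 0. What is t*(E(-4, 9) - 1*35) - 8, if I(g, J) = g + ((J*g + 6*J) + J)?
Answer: -198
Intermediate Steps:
I(g, J) = g + 7*J + J*g (I(g, J) = g + ((6*J + J*g) + J) = g + (7*J + J*g) = g + 7*J + J*g)
E(n, K) = -3 (E(n, K) = 2 - 1*5 = 2 - 5 = -3)
t = 5 (t = 4 + (0 + (-5 + 7*3 + 3*(-5)))² = 4 + (0 + (-5 + 21 - 15))² = 4 + (0 + 1)² = 4 + 1² = 4 + 1 = 5)
t*(E(-4, 9) - 1*35) - 8 = 5*(-3 - 1*35) - 8 = 5*(-3 - 35) - 8 = 5*(-38) - 8 = -190 - 8 = -198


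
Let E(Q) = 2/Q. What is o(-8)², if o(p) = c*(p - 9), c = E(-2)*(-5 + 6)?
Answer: 289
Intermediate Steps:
c = -1 (c = (2/(-2))*(-5 + 6) = (2*(-½))*1 = -1*1 = -1)
o(p) = 9 - p (o(p) = -(p - 9) = -(-9 + p) = 9 - p)
o(-8)² = (9 - 1*(-8))² = (9 + 8)² = 17² = 289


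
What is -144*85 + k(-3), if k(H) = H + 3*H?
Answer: -12252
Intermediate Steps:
k(H) = 4*H
-144*85 + k(-3) = -144*85 + 4*(-3) = -12240 - 12 = -12252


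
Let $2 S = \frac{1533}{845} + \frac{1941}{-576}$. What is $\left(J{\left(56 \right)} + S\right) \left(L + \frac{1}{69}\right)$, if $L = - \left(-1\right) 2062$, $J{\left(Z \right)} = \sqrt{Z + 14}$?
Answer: $- \frac{1561227467}{973440} + \frac{142279 \sqrt{70}}{69} \approx 15648.0$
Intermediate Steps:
$J{\left(Z \right)} = \sqrt{14 + Z}$
$L = 2062$ ($L = \left(-1\right) \left(-2062\right) = 2062$)
$S = - \frac{252379}{324480}$ ($S = \frac{\frac{1533}{845} + \frac{1941}{-576}}{2} = \frac{1533 \cdot \frac{1}{845} + 1941 \left(- \frac{1}{576}\right)}{2} = \frac{\frac{1533}{845} - \frac{647}{192}}{2} = \frac{1}{2} \left(- \frac{252379}{162240}\right) = - \frac{252379}{324480} \approx -0.77779$)
$\left(J{\left(56 \right)} + S\right) \left(L + \frac{1}{69}\right) = \left(\sqrt{14 + 56} - \frac{252379}{324480}\right) \left(2062 + \frac{1}{69}\right) = \left(\sqrt{70} - \frac{252379}{324480}\right) \left(2062 + \frac{1}{69}\right) = \left(- \frac{252379}{324480} + \sqrt{70}\right) \frac{142279}{69} = - \frac{1561227467}{973440} + \frac{142279 \sqrt{70}}{69}$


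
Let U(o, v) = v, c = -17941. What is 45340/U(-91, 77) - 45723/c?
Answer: 10609943/17941 ≈ 591.38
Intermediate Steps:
45340/U(-91, 77) - 45723/c = 45340/77 - 45723/(-17941) = 45340*(1/77) - 45723*(-1/17941) = 45340/77 + 45723/17941 = 10609943/17941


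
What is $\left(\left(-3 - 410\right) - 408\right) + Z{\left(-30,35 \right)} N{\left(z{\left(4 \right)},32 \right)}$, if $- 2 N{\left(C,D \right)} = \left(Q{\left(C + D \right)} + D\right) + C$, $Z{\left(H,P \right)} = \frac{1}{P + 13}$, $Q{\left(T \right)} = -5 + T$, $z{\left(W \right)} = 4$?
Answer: $- \frac{78883}{96} \approx -821.7$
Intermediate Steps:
$Z{\left(H,P \right)} = \frac{1}{13 + P}$
$N{\left(C,D \right)} = \frac{5}{2} - C - D$ ($N{\left(C,D \right)} = - \frac{\left(\left(-5 + \left(C + D\right)\right) + D\right) + C}{2} = - \frac{\left(\left(-5 + C + D\right) + D\right) + C}{2} = - \frac{\left(-5 + C + 2 D\right) + C}{2} = - \frac{-5 + 2 C + 2 D}{2} = \frac{5}{2} - C - D$)
$\left(\left(-3 - 410\right) - 408\right) + Z{\left(-30,35 \right)} N{\left(z{\left(4 \right)},32 \right)} = \left(\left(-3 - 410\right) - 408\right) + \frac{\frac{5}{2} - 4 - 32}{13 + 35} = \left(-413 - 408\right) + \frac{\frac{5}{2} - 4 - 32}{48} = -821 + \frac{1}{48} \left(- \frac{67}{2}\right) = -821 - \frac{67}{96} = - \frac{78883}{96}$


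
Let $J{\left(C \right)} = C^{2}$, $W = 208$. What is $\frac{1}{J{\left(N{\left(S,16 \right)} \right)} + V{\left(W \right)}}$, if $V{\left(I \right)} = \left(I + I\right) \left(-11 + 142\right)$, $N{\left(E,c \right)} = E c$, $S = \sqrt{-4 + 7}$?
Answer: $\frac{1}{55264} \approx 1.8095 \cdot 10^{-5}$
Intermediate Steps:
$S = \sqrt{3} \approx 1.732$
$V{\left(I \right)} = 262 I$ ($V{\left(I \right)} = 2 I 131 = 262 I$)
$\frac{1}{J{\left(N{\left(S,16 \right)} \right)} + V{\left(W \right)}} = \frac{1}{\left(\sqrt{3} \cdot 16\right)^{2} + 262 \cdot 208} = \frac{1}{\left(16 \sqrt{3}\right)^{2} + 54496} = \frac{1}{768 + 54496} = \frac{1}{55264}$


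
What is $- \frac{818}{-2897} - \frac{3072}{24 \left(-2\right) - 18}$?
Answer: $\frac{1492262}{31867} \approx 46.828$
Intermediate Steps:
$- \frac{818}{-2897} - \frac{3072}{24 \left(-2\right) - 18} = \left(-818\right) \left(- \frac{1}{2897}\right) - \frac{3072}{-48 - 18} = \frac{818}{2897} - \frac{3072}{-66} = \frac{818}{2897} - - \frac{512}{11} = \frac{818}{2897} + \frac{512}{11} = \frac{1492262}{31867}$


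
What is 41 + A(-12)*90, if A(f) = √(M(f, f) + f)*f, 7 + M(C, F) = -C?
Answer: 41 - 1080*I*√7 ≈ 41.0 - 2857.4*I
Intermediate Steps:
M(C, F) = -7 - C
A(f) = I*f*√7 (A(f) = √((-7 - f) + f)*f = √(-7)*f = (I*√7)*f = I*f*√7)
41 + A(-12)*90 = 41 + (I*(-12)*√7)*90 = 41 - 12*I*√7*90 = 41 - 1080*I*√7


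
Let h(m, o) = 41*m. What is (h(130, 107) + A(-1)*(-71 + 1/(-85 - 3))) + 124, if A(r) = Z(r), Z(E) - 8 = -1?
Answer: 436209/88 ≈ 4956.9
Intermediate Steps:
Z(E) = 7 (Z(E) = 8 - 1 = 7)
A(r) = 7
(h(130, 107) + A(-1)*(-71 + 1/(-85 - 3))) + 124 = (41*130 + 7*(-71 + 1/(-85 - 3))) + 124 = (5330 + 7*(-71 + 1/(-88))) + 124 = (5330 + 7*(-71 - 1/88)) + 124 = (5330 + 7*(-6249/88)) + 124 = (5330 - 43743/88) + 124 = 425297/88 + 124 = 436209/88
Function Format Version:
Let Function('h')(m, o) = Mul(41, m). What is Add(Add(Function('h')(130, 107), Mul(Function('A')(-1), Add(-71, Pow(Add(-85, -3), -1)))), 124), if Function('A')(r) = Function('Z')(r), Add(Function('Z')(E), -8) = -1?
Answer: Rational(436209, 88) ≈ 4956.9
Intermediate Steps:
Function('Z')(E) = 7 (Function('Z')(E) = Add(8, -1) = 7)
Function('A')(r) = 7
Add(Add(Function('h')(130, 107), Mul(Function('A')(-1), Add(-71, Pow(Add(-85, -3), -1)))), 124) = Add(Add(Mul(41, 130), Mul(7, Add(-71, Pow(Add(-85, -3), -1)))), 124) = Add(Add(5330, Mul(7, Add(-71, Pow(-88, -1)))), 124) = Add(Add(5330, Mul(7, Add(-71, Rational(-1, 88)))), 124) = Add(Add(5330, Mul(7, Rational(-6249, 88))), 124) = Add(Add(5330, Rational(-43743, 88)), 124) = Add(Rational(425297, 88), 124) = Rational(436209, 88)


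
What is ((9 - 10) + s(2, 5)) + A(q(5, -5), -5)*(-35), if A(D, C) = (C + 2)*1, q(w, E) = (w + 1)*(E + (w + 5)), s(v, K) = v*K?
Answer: 114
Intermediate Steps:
s(v, K) = K*v
q(w, E) = (1 + w)*(5 + E + w) (q(w, E) = (1 + w)*(E + (5 + w)) = (1 + w)*(5 + E + w))
A(D, C) = 2 + C (A(D, C) = (2 + C)*1 = 2 + C)
((9 - 10) + s(2, 5)) + A(q(5, -5), -5)*(-35) = ((9 - 10) + 5*2) + (2 - 5)*(-35) = (-1 + 10) - 3*(-35) = 9 + 105 = 114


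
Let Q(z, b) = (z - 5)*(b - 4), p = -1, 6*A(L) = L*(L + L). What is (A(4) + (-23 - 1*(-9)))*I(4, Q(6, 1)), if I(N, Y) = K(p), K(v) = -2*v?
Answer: -52/3 ≈ -17.333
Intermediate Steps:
A(L) = L²/3 (A(L) = (L*(L + L))/6 = (L*(2*L))/6 = (2*L²)/6 = L²/3)
Q(z, b) = (-5 + z)*(-4 + b)
I(N, Y) = 2 (I(N, Y) = -2*(-1) = 2)
(A(4) + (-23 - 1*(-9)))*I(4, Q(6, 1)) = ((⅓)*4² + (-23 - 1*(-9)))*2 = ((⅓)*16 + (-23 + 9))*2 = (16/3 - 14)*2 = -26/3*2 = -52/3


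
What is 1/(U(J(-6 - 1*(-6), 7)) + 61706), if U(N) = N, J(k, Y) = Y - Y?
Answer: 1/61706 ≈ 1.6206e-5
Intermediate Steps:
J(k, Y) = 0
1/(U(J(-6 - 1*(-6), 7)) + 61706) = 1/(0 + 61706) = 1/61706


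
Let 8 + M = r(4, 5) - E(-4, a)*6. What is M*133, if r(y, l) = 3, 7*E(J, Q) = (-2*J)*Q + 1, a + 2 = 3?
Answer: -1691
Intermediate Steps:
a = 1 (a = -2 + 3 = 1)
E(J, Q) = ⅐ - 2*J*Q/7 (E(J, Q) = ((-2*J)*Q + 1)/7 = (-2*J*Q + 1)/7 = (1 - 2*J*Q)/7 = ⅐ - 2*J*Q/7)
M = -89/7 (M = -8 + (3 - (⅐ - 2/7*(-4)*1)*6) = -8 + (3 - (⅐ + 8/7)*6) = -8 + (3 - 1*9/7*6) = -8 + (3 - 9/7*6) = -8 + (3 - 54/7) = -8 - 33/7 = -89/7 ≈ -12.714)
M*133 = -89/7*133 = -1691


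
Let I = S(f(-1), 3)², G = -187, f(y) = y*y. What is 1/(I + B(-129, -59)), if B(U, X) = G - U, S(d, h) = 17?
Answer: 1/231 ≈ 0.0043290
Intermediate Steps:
f(y) = y²
I = 289 (I = 17² = 289)
B(U, X) = -187 - U
1/(I + B(-129, -59)) = 1/(289 + (-187 - 1*(-129))) = 1/(289 + (-187 + 129)) = 1/(289 - 58) = 1/231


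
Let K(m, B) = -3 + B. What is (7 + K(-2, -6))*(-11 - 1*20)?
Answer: 62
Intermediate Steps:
(7 + K(-2, -6))*(-11 - 1*20) = (7 + (-3 - 6))*(-11 - 1*20) = (7 - 9)*(-11 - 20) = -2*(-31) = 62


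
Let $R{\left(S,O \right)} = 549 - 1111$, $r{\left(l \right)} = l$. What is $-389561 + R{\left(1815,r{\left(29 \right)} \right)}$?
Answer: $-390123$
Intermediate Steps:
$R{\left(S,O \right)} = -562$
$-389561 + R{\left(1815,r{\left(29 \right)} \right)} = -389561 - 562 = -390123$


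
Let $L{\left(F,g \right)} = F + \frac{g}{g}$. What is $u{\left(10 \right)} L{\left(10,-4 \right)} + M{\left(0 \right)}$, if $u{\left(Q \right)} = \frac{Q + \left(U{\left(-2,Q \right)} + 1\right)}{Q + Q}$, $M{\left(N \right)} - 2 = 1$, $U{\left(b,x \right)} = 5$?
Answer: $\frac{59}{5} \approx 11.8$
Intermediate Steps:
$L{\left(F,g \right)} = 1 + F$ ($L{\left(F,g \right)} = F + 1 = 1 + F$)
$M{\left(N \right)} = 3$ ($M{\left(N \right)} = 2 + 1 = 3$)
$u{\left(Q \right)} = \frac{6 + Q}{2 Q}$ ($u{\left(Q \right)} = \frac{Q + \left(5 + 1\right)}{Q + Q} = \frac{Q + 6}{2 Q} = \left(6 + Q\right) \frac{1}{2 Q} = \frac{6 + Q}{2 Q}$)
$u{\left(10 \right)} L{\left(10,-4 \right)} + M{\left(0 \right)} = \frac{6 + 10}{2 \cdot 10} \left(1 + 10\right) + 3 = \frac{1}{2} \cdot \frac{1}{10} \cdot 16 \cdot 11 + 3 = \frac{4}{5} \cdot 11 + 3 = \frac{44}{5} + 3 = \frac{59}{5}$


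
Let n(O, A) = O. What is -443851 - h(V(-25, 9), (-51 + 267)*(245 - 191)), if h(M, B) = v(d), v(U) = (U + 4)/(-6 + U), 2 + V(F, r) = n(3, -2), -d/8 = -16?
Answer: -27074977/61 ≈ -4.4385e+5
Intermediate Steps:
d = 128 (d = -8*(-16) = 128)
V(F, r) = 1 (V(F, r) = -2 + 3 = 1)
v(U) = (4 + U)/(-6 + U)
h(M, B) = 66/61 (h(M, B) = (4 + 128)/(-6 + 128) = 132/122 = (1/122)*132 = 66/61)
-443851 - h(V(-25, 9), (-51 + 267)*(245 - 191)) = -443851 - 1*66/61 = -443851 - 66/61 = -27074977/61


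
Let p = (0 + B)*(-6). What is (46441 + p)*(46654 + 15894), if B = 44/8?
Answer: 2902727584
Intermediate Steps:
B = 11/2 (B = 44*(⅛) = 11/2 ≈ 5.5000)
p = -33 (p = (0 + 11/2)*(-6) = (11/2)*(-6) = -33)
(46441 + p)*(46654 + 15894) = (46441 - 33)*(46654 + 15894) = 46408*62548 = 2902727584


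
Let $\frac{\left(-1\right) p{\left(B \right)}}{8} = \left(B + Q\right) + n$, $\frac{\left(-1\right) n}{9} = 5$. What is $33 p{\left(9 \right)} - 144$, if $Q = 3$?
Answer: $8568$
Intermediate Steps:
$n = -45$ ($n = \left(-9\right) 5 = -45$)
$p{\left(B \right)} = 336 - 8 B$ ($p{\left(B \right)} = - 8 \left(\left(B + 3\right) - 45\right) = - 8 \left(\left(3 + B\right) - 45\right) = - 8 \left(-42 + B\right) = 336 - 8 B$)
$33 p{\left(9 \right)} - 144 = 33 \left(336 - 72\right) - 144 = 33 \cdot 264 - 144 = 8712 - 144 = 8568$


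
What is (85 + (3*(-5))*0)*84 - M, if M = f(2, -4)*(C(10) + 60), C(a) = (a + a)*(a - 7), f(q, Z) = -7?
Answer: 7980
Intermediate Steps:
C(a) = 2*a*(-7 + a) (C(a) = (2*a)*(-7 + a) = 2*a*(-7 + a))
M = -840 (M = -7*(2*10*(-7 + 10) + 60) = -7*(2*10*3 + 60) = -7*(60 + 60) = -7*120 = -840)
(85 + (3*(-5))*0)*84 - M = (85 + (3*(-5))*0)*84 - 1*(-840) = (85 - 15*0)*84 + 840 = (85 + 0)*84 + 840 = 85*84 + 840 = 7140 + 840 = 7980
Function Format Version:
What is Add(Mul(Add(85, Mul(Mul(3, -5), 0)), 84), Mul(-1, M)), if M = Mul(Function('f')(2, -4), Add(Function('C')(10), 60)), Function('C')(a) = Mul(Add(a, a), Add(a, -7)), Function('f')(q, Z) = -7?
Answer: 7980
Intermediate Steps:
Function('C')(a) = Mul(2, a, Add(-7, a)) (Function('C')(a) = Mul(Mul(2, a), Add(-7, a)) = Mul(2, a, Add(-7, a)))
M = -840 (M = Mul(-7, Add(Mul(2, 10, Add(-7, 10)), 60)) = Mul(-7, Add(Mul(2, 10, 3), 60)) = Mul(-7, Add(60, 60)) = Mul(-7, 120) = -840)
Add(Mul(Add(85, Mul(Mul(3, -5), 0)), 84), Mul(-1, M)) = Add(Mul(Add(85, Mul(Mul(3, -5), 0)), 84), Mul(-1, -840)) = Add(Mul(Add(85, Mul(-15, 0)), 84), 840) = Add(Mul(Add(85, 0), 84), 840) = Add(Mul(85, 84), 840) = Add(7140, 840) = 7980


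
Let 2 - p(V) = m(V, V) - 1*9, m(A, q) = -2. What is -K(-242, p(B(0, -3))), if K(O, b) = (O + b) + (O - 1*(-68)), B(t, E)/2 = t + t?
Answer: 403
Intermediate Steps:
B(t, E) = 4*t (B(t, E) = 2*(t + t) = 2*(2*t) = 4*t)
p(V) = 13 (p(V) = 2 - (-2 - 1*9) = 2 - (-2 - 9) = 2 - 1*(-11) = 2 + 11 = 13)
K(O, b) = 68 + b + 2*O (K(O, b) = (O + b) + (O + 68) = (O + b) + (68 + O) = 68 + b + 2*O)
-K(-242, p(B(0, -3))) = -(68 + 13 + 2*(-242)) = -(68 + 13 - 484) = -1*(-403) = 403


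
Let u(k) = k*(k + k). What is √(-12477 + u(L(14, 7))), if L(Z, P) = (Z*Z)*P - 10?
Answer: √3697611 ≈ 1922.9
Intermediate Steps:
L(Z, P) = -10 + P*Z² (L(Z, P) = Z²*P - 10 = P*Z² - 10 = -10 + P*Z²)
u(k) = 2*k² (u(k) = k*(2*k) = 2*k²)
√(-12477 + u(L(14, 7))) = √(-12477 + 2*(-10 + 7*14²)²) = √(-12477 + 2*(-10 + 7*196)²) = √(-12477 + 2*(-10 + 1372)²) = √(-12477 + 2*1362²) = √(-12477 + 2*1855044) = √(-12477 + 3710088) = √3697611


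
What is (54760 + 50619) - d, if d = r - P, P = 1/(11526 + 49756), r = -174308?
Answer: 17139778735/61282 ≈ 2.7969e+5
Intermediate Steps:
P = 1/61282 ≈ 1.6318e-5
d = -10681942857/61282 (d = -174308 - 1*1/61282 = -174308 - 1/61282 = -10681942857/61282 ≈ -1.7431e+5)
(54760 + 50619) - d = (54760 + 50619) - 1*(-10681942857/61282) = 105379 + 10681942857/61282 = 17139778735/61282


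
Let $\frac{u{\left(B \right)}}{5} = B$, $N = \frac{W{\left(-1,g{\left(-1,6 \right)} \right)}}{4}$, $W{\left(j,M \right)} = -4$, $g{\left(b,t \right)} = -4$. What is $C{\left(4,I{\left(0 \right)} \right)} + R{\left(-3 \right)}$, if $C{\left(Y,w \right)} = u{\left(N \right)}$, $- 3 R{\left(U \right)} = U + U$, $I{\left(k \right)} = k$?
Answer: $-3$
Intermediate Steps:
$R{\left(U \right)} = - \frac{2 U}{3}$ ($R{\left(U \right)} = - \frac{U + U}{3} = - \frac{2 U}{3}$)
$N = -1$ ($N = - \frac{4}{4} = \left(-4\right) \frac{1}{4} = -1$)
$u{\left(B \right)} = 5 B$
$C{\left(Y,w \right)} = -5$ ($C{\left(Y,w \right)} = 5 \left(-1\right) = -5$)
$C{\left(4,I{\left(0 \right)} \right)} + R{\left(-3 \right)} = -5 - -2 = -5 + 2 = -3$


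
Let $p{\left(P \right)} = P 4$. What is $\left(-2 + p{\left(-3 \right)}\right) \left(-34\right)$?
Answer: $476$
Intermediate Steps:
$p{\left(P \right)} = 4 P$
$\left(-2 + p{\left(-3 \right)}\right) \left(-34\right) = \left(-2 + 4 \left(-3\right)\right) \left(-34\right) = \left(-2 - 12\right) \left(-34\right) = \left(-14\right) \left(-34\right) = 476$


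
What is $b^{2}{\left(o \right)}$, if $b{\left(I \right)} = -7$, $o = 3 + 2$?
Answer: $49$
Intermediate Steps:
$o = 5$
$b^{2}{\left(o \right)} = \left(-7\right)^{2} = 49$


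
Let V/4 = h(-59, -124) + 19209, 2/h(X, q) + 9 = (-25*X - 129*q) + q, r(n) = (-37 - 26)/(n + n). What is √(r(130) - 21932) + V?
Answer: 666091288/8669 + I*√370654895/130 ≈ 76836.0 + 148.1*I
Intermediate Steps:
r(n) = -63/(2*n) (r(n) = -63*1/(2*n) = -63/(2*n))
h(X, q) = 2/(-9 - 128*q - 25*X) (h(X, q) = 2/(-9 + ((-25*X - 129*q) + q)) = 2/(-9 + ((-129*q - 25*X) + q)) = 2/(-9 + (-128*q - 25*X)) = 2/(-9 - 128*q - 25*X))
V = 666091288/8669 (V = 4*(-2/(9 + 25*(-59) + 128*(-124)) + 19209) = 4*(-2/(9 - 1475 - 15872) + 19209) = 4*(-2/(-17338) + 19209) = 4*(-2*(-1/17338) + 19209) = 4*(1/8669 + 19209) = 4*(166522822/8669) = 666091288/8669 ≈ 76836.)
√(r(130) - 21932) + V = √(-63/2/130 - 21932) + 666091288/8669 = √(-63/2*1/130 - 21932) + 666091288/8669 = √(-63/260 - 21932) + 666091288/8669 = √(-5702383/260) + 666091288/8669 = I*√370654895/130 + 666091288/8669 = 666091288/8669 + I*√370654895/130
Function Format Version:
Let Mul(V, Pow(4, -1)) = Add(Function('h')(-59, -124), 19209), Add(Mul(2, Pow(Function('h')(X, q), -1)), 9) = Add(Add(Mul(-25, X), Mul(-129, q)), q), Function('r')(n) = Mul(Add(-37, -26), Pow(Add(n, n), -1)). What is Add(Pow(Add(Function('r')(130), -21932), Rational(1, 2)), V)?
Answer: Add(Rational(666091288, 8669), Mul(Rational(1, 130), I, Pow(370654895, Rational(1, 2)))) ≈ Add(76836., Mul(148.10, I))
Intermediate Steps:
Function('r')(n) = Mul(Rational(-63, 2), Pow(n, -1)) (Function('r')(n) = Mul(-63, Pow(Mul(2, n), -1)) = Mul(-63, Mul(Rational(1, 2), Pow(n, -1))) = Mul(Rational(-63, 2), Pow(n, -1)))
Function('h')(X, q) = Mul(2, Pow(Add(-9, Mul(-128, q), Mul(-25, X)), -1)) (Function('h')(X, q) = Mul(2, Pow(Add(-9, Add(Add(Mul(-25, X), Mul(-129, q)), q)), -1)) = Mul(2, Pow(Add(-9, Add(Add(Mul(-129, q), Mul(-25, X)), q)), -1)) = Mul(2, Pow(Add(-9, Add(Mul(-128, q), Mul(-25, X))), -1)) = Mul(2, Pow(Add(-9, Mul(-128, q), Mul(-25, X)), -1)))
V = Rational(666091288, 8669) (V = Mul(4, Add(Mul(-2, Pow(Add(9, Mul(25, -59), Mul(128, -124)), -1)), 19209)) = Mul(4, Add(Mul(-2, Pow(Add(9, -1475, -15872), -1)), 19209)) = Mul(4, Add(Mul(-2, Pow(-17338, -1)), 19209)) = Mul(4, Add(Mul(-2, Rational(-1, 17338)), 19209)) = Mul(4, Add(Rational(1, 8669), 19209)) = Mul(4, Rational(166522822, 8669)) = Rational(666091288, 8669) ≈ 76836.)
Add(Pow(Add(Function('r')(130), -21932), Rational(1, 2)), V) = Add(Pow(Add(Mul(Rational(-63, 2), Pow(130, -1)), -21932), Rational(1, 2)), Rational(666091288, 8669)) = Add(Pow(Add(Mul(Rational(-63, 2), Rational(1, 130)), -21932), Rational(1, 2)), Rational(666091288, 8669)) = Add(Pow(Add(Rational(-63, 260), -21932), Rational(1, 2)), Rational(666091288, 8669)) = Add(Pow(Rational(-5702383, 260), Rational(1, 2)), Rational(666091288, 8669)) = Add(Mul(Rational(1, 130), I, Pow(370654895, Rational(1, 2))), Rational(666091288, 8669)) = Add(Rational(666091288, 8669), Mul(Rational(1, 130), I, Pow(370654895, Rational(1, 2))))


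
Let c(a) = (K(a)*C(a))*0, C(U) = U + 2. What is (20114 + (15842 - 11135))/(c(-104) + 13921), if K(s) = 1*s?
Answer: 24821/13921 ≈ 1.7830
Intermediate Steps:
C(U) = 2 + U
K(s) = s
c(a) = 0 (c(a) = (a*(2 + a))*0 = 0)
(20114 + (15842 - 11135))/(c(-104) + 13921) = (20114 + (15842 - 11135))/(0 + 13921) = (20114 + 4707)/13921 = 24821*(1/13921) = 24821/13921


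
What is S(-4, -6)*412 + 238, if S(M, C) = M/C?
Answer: 1538/3 ≈ 512.67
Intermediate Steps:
S(-4, -6)*412 + 238 = -4/(-6)*412 + 238 = -4*(-⅙)*412 + 238 = (⅔)*412 + 238 = 824/3 + 238 = 1538/3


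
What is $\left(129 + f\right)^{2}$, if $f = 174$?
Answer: $91809$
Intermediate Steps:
$\left(129 + f\right)^{2} = \left(129 + 174\right)^{2} = 303^{2} = 91809$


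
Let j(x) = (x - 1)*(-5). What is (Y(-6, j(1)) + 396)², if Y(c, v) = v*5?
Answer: 156816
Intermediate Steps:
j(x) = 5 - 5*x (j(x) = (-1 + x)*(-5) = 5 - 5*x)
Y(c, v) = 5*v
(Y(-6, j(1)) + 396)² = (5*(5 - 5*1) + 396)² = (5*(5 - 5) + 396)² = (5*0 + 396)² = (0 + 396)² = 396² = 156816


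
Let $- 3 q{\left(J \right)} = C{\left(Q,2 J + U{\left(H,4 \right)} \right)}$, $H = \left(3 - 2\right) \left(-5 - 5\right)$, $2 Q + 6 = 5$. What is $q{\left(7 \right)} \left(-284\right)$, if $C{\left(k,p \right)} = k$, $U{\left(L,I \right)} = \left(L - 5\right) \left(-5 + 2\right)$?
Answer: $- \frac{142}{3} \approx -47.333$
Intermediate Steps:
$Q = - \frac{1}{2}$ ($Q = -3 + \frac{1}{2} \cdot 5 = -3 + \frac{5}{2} = - \frac{1}{2} \approx -0.5$)
$H = -10$ ($H = 1 \left(-10\right) = -10$)
$U{\left(L,I \right)} = 15 - 3 L$ ($U{\left(L,I \right)} = \left(-5 + L\right) \left(-3\right) = 15 - 3 L$)
$q{\left(J \right)} = \frac{1}{6}$ ($q{\left(J \right)} = \left(- \frac{1}{3}\right) \left(- \frac{1}{2}\right) = \frac{1}{6}$)
$q{\left(7 \right)} \left(-284\right) = \frac{1}{6} \left(-284\right) = - \frac{142}{3}$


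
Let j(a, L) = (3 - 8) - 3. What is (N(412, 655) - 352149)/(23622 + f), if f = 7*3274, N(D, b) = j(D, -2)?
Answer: -27089/3580 ≈ -7.5668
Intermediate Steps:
j(a, L) = -8 (j(a, L) = -5 - 3 = -8)
N(D, b) = -8
f = 22918
(N(412, 655) - 352149)/(23622 + f) = (-8 - 352149)/(23622 + 22918) = -352157/46540 = -352157*1/46540 = -27089/3580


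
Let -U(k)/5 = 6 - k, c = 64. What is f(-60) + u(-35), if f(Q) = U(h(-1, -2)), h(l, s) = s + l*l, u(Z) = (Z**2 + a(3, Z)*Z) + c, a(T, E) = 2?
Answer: 1184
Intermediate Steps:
u(Z) = 64 + Z**2 + 2*Z (u(Z) = (Z**2 + 2*Z) + 64 = 64 + Z**2 + 2*Z)
h(l, s) = s + l**2
U(k) = -30 + 5*k (U(k) = -5*(6 - k) = -30 + 5*k)
f(Q) = -35 (f(Q) = -30 + 5*(-2 + (-1)**2) = -30 + 5*(-2 + 1) = -30 + 5*(-1) = -30 - 5 = -35)
f(-60) + u(-35) = -35 + (64 + (-35)**2 + 2*(-35)) = -35 + (64 + 1225 - 70) = -35 + 1219 = 1184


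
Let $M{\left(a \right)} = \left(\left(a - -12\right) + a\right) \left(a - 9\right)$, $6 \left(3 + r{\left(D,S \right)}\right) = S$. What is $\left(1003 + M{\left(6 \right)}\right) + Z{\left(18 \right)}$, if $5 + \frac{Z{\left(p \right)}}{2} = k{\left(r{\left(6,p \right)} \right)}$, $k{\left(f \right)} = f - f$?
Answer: $921$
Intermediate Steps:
$r{\left(D,S \right)} = -3 + \frac{S}{6}$
$k{\left(f \right)} = 0$
$Z{\left(p \right)} = -10$ ($Z{\left(p \right)} = -10 + 2 \cdot 0 = -10 + 0 = -10$)
$M{\left(a \right)} = \left(-9 + a\right) \left(12 + 2 a\right)$ ($M{\left(a \right)} = \left(\left(a + 12\right) + a\right) \left(-9 + a\right) = \left(\left(12 + a\right) + a\right) \left(-9 + a\right) = \left(12 + 2 a\right) \left(-9 + a\right) = \left(-9 + a\right) \left(12 + 2 a\right)$)
$\left(1003 + M{\left(6 \right)}\right) + Z{\left(18 \right)} = \left(1003 - \left(144 - 72\right)\right) - 10 = \left(1003 - 72\right) - 10 = 931 - 10 = 921$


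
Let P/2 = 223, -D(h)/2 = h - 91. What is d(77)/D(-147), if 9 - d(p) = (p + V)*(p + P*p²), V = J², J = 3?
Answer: -227419337/476 ≈ -4.7777e+5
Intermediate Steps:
D(h) = 182 - 2*h (D(h) = -2*(h - 91) = -2*(-91 + h) = 182 - 2*h)
P = 446 (P = 2*223 = 446)
V = 9 (V = 3² = 9)
d(p) = 9 - (9 + p)*(p + 446*p²) (d(p) = 9 - (p + 9)*(p + 446*p²) = 9 - (9 + p)*(p + 446*p²))
d(77)/D(-147) = (9 - 4015*77² - 446*77³ - 9*77)/(182 - 2*(-147)) = (9 - 4015*5929 - 446*456533 - 693)/(182 + 294) = (9 - 23804935 - 203613718 - 693)/476 = -227419337*1/476 = -227419337/476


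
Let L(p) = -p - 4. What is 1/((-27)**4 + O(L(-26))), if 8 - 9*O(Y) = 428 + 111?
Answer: 1/531382 ≈ 1.8819e-6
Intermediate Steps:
L(p) = -4 - p
O(Y) = -59 (O(Y) = 8/9 - (428 + 111)/9 = 8/9 - 1/9*539 = 8/9 - 539/9 = -59)
1/((-27)**4 + O(L(-26))) = 1/((-27)**4 - 59) = 1/(531441 - 59) = 1/531382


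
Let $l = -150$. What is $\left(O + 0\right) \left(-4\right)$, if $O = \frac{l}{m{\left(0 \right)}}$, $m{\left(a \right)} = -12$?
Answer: $-50$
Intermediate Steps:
$O = \frac{25}{2}$ ($O = - \frac{150}{-12} = \left(-150\right) \left(- \frac{1}{12}\right) = \frac{25}{2} \approx 12.5$)
$\left(O + 0\right) \left(-4\right) = \left(\frac{25}{2} + 0\right) \left(-4\right) = \frac{25}{2} \left(-4\right) = -50$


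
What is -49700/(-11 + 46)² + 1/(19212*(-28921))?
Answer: -157798991575/3889411764 ≈ -40.571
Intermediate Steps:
-49700/(-11 + 46)² + 1/(19212*(-28921)) = -49700/(35²) + (1/19212)*(-1/28921) = -49700/1225 - 1/555630252 = -49700*1/1225 - 1/555630252 = -284/7 - 1/555630252 = -157798991575/3889411764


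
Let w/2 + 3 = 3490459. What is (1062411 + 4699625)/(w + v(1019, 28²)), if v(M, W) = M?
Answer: 5762036/6981931 ≈ 0.82528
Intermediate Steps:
w = 6980912 (w = -6 + 2*3490459 = -6 + 6980918 = 6980912)
(1062411 + 4699625)/(w + v(1019, 28²)) = (1062411 + 4699625)/(6980912 + 1019) = 5762036/6981931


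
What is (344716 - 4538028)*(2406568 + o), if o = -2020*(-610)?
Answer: -15258489519616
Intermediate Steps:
o = 1232200
(344716 - 4538028)*(2406568 + o) = (344716 - 4538028)*(2406568 + 1232200) = -4193312*3638768 = -15258489519616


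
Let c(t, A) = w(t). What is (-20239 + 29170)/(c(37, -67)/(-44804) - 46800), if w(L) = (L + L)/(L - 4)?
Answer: -6602384646/34597648837 ≈ -0.19083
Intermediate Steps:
w(L) = 2*L/(-4 + L) (w(L) = (2*L)/(-4 + L) = 2*L/(-4 + L))
c(t, A) = 2*t/(-4 + t)
(-20239 + 29170)/(c(37, -67)/(-44804) - 46800) = (-20239 + 29170)/((2*37/(-4 + 37))/(-44804) - 46800) = 8931/((2*37/33)*(-1/44804) - 46800) = 8931/((2*37*(1/33))*(-1/44804) - 46800) = 8931/((74/33)*(-1/44804) - 46800) = 8931/(-37/739266 - 46800) = 8931/(-34597648837/739266) = 8931*(-739266/34597648837) = -6602384646/34597648837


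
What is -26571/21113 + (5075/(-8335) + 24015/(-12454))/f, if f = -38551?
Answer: -21264995578695883/16897795772381134 ≈ -1.2584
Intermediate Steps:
-26571/21113 + (5075/(-8335) + 24015/(-12454))/f = -26571/21113 + (5075/(-8335) + 24015/(-12454))/(-38551) = -26571*1/21113 + (5075*(-1/8335) + 24015*(-1/12454))*(-1/38551) = -26571/21113 + (-1015/1667 - 24015/12454)*(-1/38551) = -26571/21113 - 52673815/20760818*(-1/38551) = -26571/21113 + 52673815/800350294718 = -21264995578695883/16897795772381134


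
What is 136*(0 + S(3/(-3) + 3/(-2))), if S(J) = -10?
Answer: -1360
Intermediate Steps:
136*(0 + S(3/(-3) + 3/(-2))) = 136*(0 - 10) = 136*(-10) = -1360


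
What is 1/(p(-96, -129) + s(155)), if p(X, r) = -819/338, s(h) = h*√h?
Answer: 1638/2517335531 + 104780*√155/2517335531 ≈ 0.00051886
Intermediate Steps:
s(h) = h^(3/2)
p(X, r) = -63/26 (p(X, r) = -819*1/338 = -63/26)
1/(p(-96, -129) + s(155)) = 1/(-63/26 + 155^(3/2)) = 1/(-63/26 + 155*√155)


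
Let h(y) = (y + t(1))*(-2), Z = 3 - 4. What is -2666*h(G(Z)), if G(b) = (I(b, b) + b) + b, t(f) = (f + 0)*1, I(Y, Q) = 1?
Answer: 0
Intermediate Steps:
t(f) = f (t(f) = f*1 = f)
Z = -1
G(b) = 1 + 2*b (G(b) = (1 + b) + b = 1 + 2*b)
h(y) = -2 - 2*y (h(y) = (y + 1)*(-2) = (1 + y)*(-2) = -2 - 2*y)
-2666*h(G(Z)) = -2666*(-2 - 2*(1 + 2*(-1))) = -2666*(-2 - 2*(1 - 2)) = -2666*(-2 - 2*(-1)) = -2666*(-2 + 2) = -2666*0 = 0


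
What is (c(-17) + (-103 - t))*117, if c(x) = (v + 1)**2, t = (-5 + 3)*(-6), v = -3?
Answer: -12987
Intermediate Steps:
t = 12 (t = -2*(-6) = 12)
c(x) = 4 (c(x) = (-3 + 1)**2 = (-2)**2 = 4)
(c(-17) + (-103 - t))*117 = (4 + (-103 - 1*12))*117 = (4 + (-103 - 12))*117 = (4 - 115)*117 = -111*117 = -12987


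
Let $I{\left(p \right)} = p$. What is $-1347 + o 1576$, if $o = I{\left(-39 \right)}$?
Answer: $-62811$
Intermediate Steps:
$o = -39$
$-1347 + o 1576 = -1347 - 61464 = -62811$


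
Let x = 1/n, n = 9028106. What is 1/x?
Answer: 9028106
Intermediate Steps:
x = 1/9028106 ≈ 1.1077e-7
1/x = 1/(1/9028106) = 9028106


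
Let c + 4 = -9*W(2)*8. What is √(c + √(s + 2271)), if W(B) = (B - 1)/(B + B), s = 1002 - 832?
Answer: √(-22 + √2441) ≈ 5.2351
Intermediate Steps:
s = 170
W(B) = (-1 + B)/(2*B) (W(B) = (-1 + B)/((2*B)) = (-1 + B)*(1/(2*B)) = (-1 + B)/(2*B))
c = -22 (c = -4 - 9*(-1 + 2)/(2*2)*8 = -4 - 9/(2*2)*8 = -4 - 9*¼*8 = -4 - 9/4*8 = -4 - 18 = -22)
√(c + √(s + 2271)) = √(-22 + √(170 + 2271)) = √(-22 + √2441)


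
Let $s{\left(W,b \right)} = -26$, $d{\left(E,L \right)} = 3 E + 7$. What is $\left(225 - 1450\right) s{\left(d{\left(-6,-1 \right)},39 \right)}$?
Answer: $31850$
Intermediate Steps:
$d{\left(E,L \right)} = 7 + 3 E$
$\left(225 - 1450\right) s{\left(d{\left(-6,-1 \right)},39 \right)} = \left(225 - 1450\right) \left(-26\right) = \left(-1225\right) \left(-26\right) = 31850$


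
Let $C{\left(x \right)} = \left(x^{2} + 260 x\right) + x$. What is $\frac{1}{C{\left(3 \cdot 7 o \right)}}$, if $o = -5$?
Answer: $- \frac{1}{16380} \approx -6.105 \cdot 10^{-5}$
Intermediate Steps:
$C{\left(x \right)} = x^{2} + 261 x$
$\frac{1}{C{\left(3 \cdot 7 o \right)}} = \frac{1}{3 \cdot 7 \left(-5\right) \left(261 + 3 \cdot 7 \left(-5\right)\right)} = \frac{1}{21 \left(-5\right) \left(261 + 21 \left(-5\right)\right)} = \frac{1}{\left(-105\right) \left(261 - 105\right)} = \frac{1}{\left(-105\right) 156} = \frac{1}{-16380} = - \frac{1}{16380}$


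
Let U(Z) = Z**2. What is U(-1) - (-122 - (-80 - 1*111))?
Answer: -68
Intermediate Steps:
U(-1) - (-122 - (-80 - 1*111)) = (-1)**2 - (-122 - (-80 - 1*111)) = 1 - (-122 - (-80 - 111)) = 1 - (-122 - 1*(-191)) = 1 - (-122 + 191) = 1 - 1*69 = 1 - 69 = -68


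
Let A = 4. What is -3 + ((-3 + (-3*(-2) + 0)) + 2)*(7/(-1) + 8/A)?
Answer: -28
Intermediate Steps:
-3 + ((-3 + (-3*(-2) + 0)) + 2)*(7/(-1) + 8/A) = -3 + ((-3 + (-3*(-2) + 0)) + 2)*(7/(-1) + 8/4) = -3 + ((-3 + (6 + 0)) + 2)*(7*(-1) + 8*(1/4)) = -3 + ((-3 + 6) + 2)*(-7 + 2) = -3 + (3 + 2)*(-5) = -3 + 5*(-5) = -3 - 25 = -28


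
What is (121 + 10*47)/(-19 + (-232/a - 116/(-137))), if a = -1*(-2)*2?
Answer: -80967/10433 ≈ -7.7607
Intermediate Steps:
a = 4 (a = 2*2 = 4)
(121 + 10*47)/(-19 + (-232/a - 116/(-137))) = (121 + 10*47)/(-19 + (-232/4 - 116/(-137))) = (121 + 470)/(-19 + (-232*¼ - 116*(-1/137))) = 591/(-19 + (-58 + 116/137)) = 591/(-19 - 7830/137) = 591/(-10433/137) = 591*(-137/10433) = -80967/10433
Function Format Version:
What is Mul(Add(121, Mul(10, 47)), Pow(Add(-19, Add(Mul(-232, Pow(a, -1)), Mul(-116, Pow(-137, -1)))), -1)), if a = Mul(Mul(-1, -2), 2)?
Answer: Rational(-80967, 10433) ≈ -7.7607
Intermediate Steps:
a = 4 (a = Mul(2, 2) = 4)
Mul(Add(121, Mul(10, 47)), Pow(Add(-19, Add(Mul(-232, Pow(a, -1)), Mul(-116, Pow(-137, -1)))), -1)) = Mul(Add(121, Mul(10, 47)), Pow(Add(-19, Add(Mul(-232, Pow(4, -1)), Mul(-116, Pow(-137, -1)))), -1)) = Mul(Add(121, 470), Pow(Add(-19, Add(Mul(-232, Rational(1, 4)), Mul(-116, Rational(-1, 137)))), -1)) = Mul(591, Pow(Add(-19, Add(-58, Rational(116, 137))), -1)) = Mul(591, Pow(Add(-19, Rational(-7830, 137)), -1)) = Mul(591, Pow(Rational(-10433, 137), -1)) = Mul(591, Rational(-137, 10433)) = Rational(-80967, 10433)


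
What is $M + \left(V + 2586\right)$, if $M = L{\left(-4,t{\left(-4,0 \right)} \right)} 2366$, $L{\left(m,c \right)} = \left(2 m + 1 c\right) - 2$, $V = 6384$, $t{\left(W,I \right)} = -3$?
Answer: $-21788$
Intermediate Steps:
$L{\left(m,c \right)} = -2 + c + 2 m$ ($L{\left(m,c \right)} = \left(2 m + c\right) - 2 = \left(c + 2 m\right) - 2 = -2 + c + 2 m$)
$M = -30758$ ($M = \left(-2 - 3 + 2 \left(-4\right)\right) 2366 = \left(-2 - 3 - 8\right) 2366 = \left(-13\right) 2366 = -30758$)
$M + \left(V + 2586\right) = -30758 + \left(6384 + 2586\right) = -30758 + 8970 = -21788$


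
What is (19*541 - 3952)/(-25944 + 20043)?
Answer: -2109/1967 ≈ -1.0722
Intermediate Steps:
(19*541 - 3952)/(-25944 + 20043) = (10279 - 3952)/(-5901) = 6327*(-1/5901) = -2109/1967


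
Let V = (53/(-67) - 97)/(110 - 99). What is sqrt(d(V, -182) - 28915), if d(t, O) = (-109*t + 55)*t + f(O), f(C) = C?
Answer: 3*I*sqrt(2305489161)/737 ≈ 195.45*I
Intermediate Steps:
V = -6552/737 (V = (53*(-1/67) - 97)/11 = (-53/67 - 97)*(1/11) = -6552/67*1/11 = -6552/737 ≈ -8.8901)
d(t, O) = O + t*(55 - 109*t) (d(t, O) = (-109*t + 55)*t + O = (55 - 109*t)*t + O = t*(55 - 109*t) + O = O + t*(55 - 109*t))
sqrt(d(V, -182) - 28915) = sqrt((-182 - 109*(-6552/737)**2 + 55*(-6552/737)) - 28915) = sqrt((-182 - 109*42928704/543169 - 32760/67) - 28915) = sqrt((-182 - 4679228736/543169 - 32760/67) - 28915) = sqrt(-5043670814/543169 - 28915) = sqrt(-20749402449/543169) = 3*I*sqrt(2305489161)/737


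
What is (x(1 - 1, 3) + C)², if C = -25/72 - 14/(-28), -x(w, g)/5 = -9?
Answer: 10569001/5184 ≈ 2038.8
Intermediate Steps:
x(w, g) = 45 (x(w, g) = -5*(-9) = 45)
C = 11/72 (C = -25*1/72 - 14*(-1/28) = -25/72 + ½ = 11/72 ≈ 0.15278)
(x(1 - 1, 3) + C)² = (45 + 11/72)² = (3251/72)² = 10569001/5184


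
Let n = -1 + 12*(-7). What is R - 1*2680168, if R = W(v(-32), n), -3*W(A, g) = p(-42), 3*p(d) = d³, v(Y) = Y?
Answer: -2671936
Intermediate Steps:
n = -85 (n = -1 - 84 = -85)
p(d) = d³/3
W(A, g) = 8232 (W(A, g) = -(-42)³/9 = -(-74088)/9 = -⅓*(-24696) = 8232)
R = 8232
R - 1*2680168 = 8232 - 1*2680168 = 8232 - 2680168 = -2671936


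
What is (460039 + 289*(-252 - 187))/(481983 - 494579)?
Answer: -83292/3149 ≈ -26.450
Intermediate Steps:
(460039 + 289*(-252 - 187))/(481983 - 494579) = (460039 + 289*(-439))/(-12596) = (460039 - 126871)*(-1/12596) = 333168*(-1/12596) = -83292/3149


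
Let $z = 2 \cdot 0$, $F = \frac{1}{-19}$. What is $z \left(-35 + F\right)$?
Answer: $0$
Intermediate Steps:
$F = - \frac{1}{19} \approx -0.052632$
$z = 0$
$z \left(-35 + F\right) = 0 \left(-35 - \frac{1}{19}\right) = 0 \left(- \frac{666}{19}\right) = 0$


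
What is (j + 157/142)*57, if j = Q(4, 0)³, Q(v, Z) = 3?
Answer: 227487/142 ≈ 1602.0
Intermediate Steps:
j = 27 (j = 3³ = 27)
(j + 157/142)*57 = (27 + 157/142)*57 = (3991/142)*57 = 227487/142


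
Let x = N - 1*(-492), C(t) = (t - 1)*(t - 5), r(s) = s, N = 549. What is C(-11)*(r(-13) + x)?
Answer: 197376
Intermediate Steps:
C(t) = (-1 + t)*(-5 + t)
x = 1041 (x = 549 - 1*(-492) = 549 + 492 = 1041)
C(-11)*(r(-13) + x) = (5 + (-11)**2 - 6*(-11))*(-13 + 1041) = (5 + 121 + 66)*1028 = 192*1028 = 197376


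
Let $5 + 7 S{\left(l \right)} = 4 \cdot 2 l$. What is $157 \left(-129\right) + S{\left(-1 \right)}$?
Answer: $- \frac{141784}{7} \approx -20255.0$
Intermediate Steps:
$S{\left(l \right)} = - \frac{5}{7} + \frac{8 l}{7}$ ($S{\left(l \right)} = - \frac{5}{7} + \frac{4 \cdot 2 l}{7} = - \frac{5}{7} + \frac{8 l}{7}$)
$157 \left(-129\right) + S{\left(-1 \right)} = 157 \left(-129\right) + \left(- \frac{5}{7} + \frac{8}{7} \left(-1\right)\right) = -20253 - \frac{13}{7} = - \frac{141784}{7}$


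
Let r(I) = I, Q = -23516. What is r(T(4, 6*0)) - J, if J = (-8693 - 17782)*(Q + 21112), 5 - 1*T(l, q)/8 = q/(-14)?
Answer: -63645860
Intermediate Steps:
T(l, q) = 40 + 4*q/7 (T(l, q) = 40 - 8*q/(-14) = 40 - 8*q*(-1)/14 = 40 - (-4)*q/7 = 40 + 4*q/7)
J = 63645900 (J = (-8693 - 17782)*(-23516 + 21112) = -26475*(-2404) = 63645900)
r(T(4, 6*0)) - J = (40 + 4*(6*0)/7) - 1*63645900 = (40 + (4/7)*0) - 63645900 = (40 + 0) - 63645900 = 40 - 63645900 = -63645860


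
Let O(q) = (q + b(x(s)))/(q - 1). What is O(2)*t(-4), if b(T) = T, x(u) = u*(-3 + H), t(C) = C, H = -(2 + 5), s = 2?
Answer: 72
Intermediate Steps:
H = -7 (H = -1*7 = -7)
x(u) = -10*u (x(u) = u*(-3 - 7) = u*(-10) = -10*u)
O(q) = (-20 + q)/(-1 + q) (O(q) = (q - 10*2)/(q - 1) = (q - 20)/(-1 + q) = (-20 + q)/(-1 + q))
O(2)*t(-4) = ((-20 + 2)/(-1 + 2))*(-4) = (-18/1)*(-4) = (1*(-18))*(-4) = -18*(-4) = 72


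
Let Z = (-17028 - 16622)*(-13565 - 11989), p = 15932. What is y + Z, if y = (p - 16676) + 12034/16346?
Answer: 638899278055/743 ≈ 8.5989e+8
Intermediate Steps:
y = -552245/743 (y = (15932 - 16676) + 12034/16346 = -744 + 12034*(1/16346) = -744 + 547/743 = -552245/743 ≈ -743.26)
Z = 859892100 (Z = -33650*(-25554) = 859892100)
y + Z = -552245/743 + 859892100 = 638899278055/743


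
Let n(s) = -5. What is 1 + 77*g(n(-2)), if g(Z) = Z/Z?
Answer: 78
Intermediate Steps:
g(Z) = 1
1 + 77*g(n(-2)) = 1 + 77*1 = 1 + 77 = 78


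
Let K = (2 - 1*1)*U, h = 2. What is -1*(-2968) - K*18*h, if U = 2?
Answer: 2896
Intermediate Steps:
K = 2 (K = (2 - 1*1)*2 = (2 - 1)*2 = 1*2 = 2)
-1*(-2968) - K*18*h = -1*(-2968) - 2*18*2 = 2968 - 36*2 = 2968 - 1*72 = 2968 - 72 = 2896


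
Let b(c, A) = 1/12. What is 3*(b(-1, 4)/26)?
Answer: 1/104 ≈ 0.0096154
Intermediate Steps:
b(c, A) = 1/12
3*(b(-1, 4)/26) = 3*((1/12)/26) = 3*((1/12)*(1/26)) = 3*(1/312) = 1/104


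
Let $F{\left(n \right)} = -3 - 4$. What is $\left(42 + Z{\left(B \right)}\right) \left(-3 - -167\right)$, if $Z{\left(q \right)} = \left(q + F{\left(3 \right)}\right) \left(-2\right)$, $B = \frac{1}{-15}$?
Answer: $\frac{138088}{15} \approx 9205.9$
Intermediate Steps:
$F{\left(n \right)} = -7$ ($F{\left(n \right)} = -3 - 4 = -7$)
$B = - \frac{1}{15} \approx -0.066667$
$Z{\left(q \right)} = 14 - 2 q$ ($Z{\left(q \right)} = \left(q - 7\right) \left(-2\right) = \left(-7 + q\right) \left(-2\right) = 14 - 2 q$)
$\left(42 + Z{\left(B \right)}\right) \left(-3 - -167\right) = \left(42 + \left(14 - - \frac{2}{15}\right)\right) \left(-3 - -167\right) = \left(42 + \left(14 + \frac{2}{15}\right)\right) \left(-3 + 167\right) = \left(42 + \frac{212}{15}\right) 164 = \frac{842}{15} \cdot 164 = \frac{138088}{15}$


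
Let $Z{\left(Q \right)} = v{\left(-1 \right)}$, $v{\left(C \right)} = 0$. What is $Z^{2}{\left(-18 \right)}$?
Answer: $0$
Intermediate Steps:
$Z{\left(Q \right)} = 0$
$Z^{2}{\left(-18 \right)} = 0^{2} = 0$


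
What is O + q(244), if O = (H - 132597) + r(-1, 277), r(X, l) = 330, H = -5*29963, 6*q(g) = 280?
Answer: -846106/3 ≈ -2.8204e+5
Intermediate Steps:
q(g) = 140/3 (q(g) = (1/6)*280 = 140/3)
H = -149815
O = -282082 (O = (-149815 - 132597) + 330 = -282412 + 330 = -282082)
O + q(244) = -282082 + 140/3 = -846106/3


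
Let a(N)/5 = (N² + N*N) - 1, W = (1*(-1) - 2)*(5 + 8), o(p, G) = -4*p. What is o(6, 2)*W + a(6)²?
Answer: 126961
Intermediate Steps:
W = -39 (W = (-1 - 2)*13 = -3*13 = -39)
a(N) = -5 + 10*N² (a(N) = 5*((N² + N*N) - 1) = 5*((N² + N²) - 1) = 5*(2*N² - 1) = 5*(-1 + 2*N²) = -5 + 10*N²)
o(6, 2)*W + a(6)² = -4*6*(-39) + (-5 + 10*6²)² = -24*(-39) + (-5 + 10*36)² = 936 + (-5 + 360)² = 936 + 355² = 936 + 126025 = 126961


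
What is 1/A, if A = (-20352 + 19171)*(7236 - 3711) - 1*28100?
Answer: -1/4191125 ≈ -2.3860e-7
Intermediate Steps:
A = -4191125 (A = -1181*3525 - 28100 = -4163025 - 28100 = -4191125)
1/A = 1/(-4191125) = -1/4191125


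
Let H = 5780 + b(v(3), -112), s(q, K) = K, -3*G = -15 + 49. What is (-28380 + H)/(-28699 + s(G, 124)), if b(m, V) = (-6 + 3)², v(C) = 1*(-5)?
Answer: 22591/28575 ≈ 0.79059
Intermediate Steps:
G = -34/3 (G = -(-15 + 49)/3 = -⅓*34 = -34/3 ≈ -11.333)
v(C) = -5
b(m, V) = 9 (b(m, V) = (-3)² = 9)
H = 5789 (H = 5780 + 9 = 5789)
(-28380 + H)/(-28699 + s(G, 124)) = (-28380 + 5789)/(-28699 + 124) = -22591/(-28575) = -22591*(-1/28575) = 22591/28575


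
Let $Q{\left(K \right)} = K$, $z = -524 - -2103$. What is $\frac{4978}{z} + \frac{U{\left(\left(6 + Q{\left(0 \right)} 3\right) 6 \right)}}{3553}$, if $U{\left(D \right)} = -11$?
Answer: $\frac{1606315}{510017} \approx 3.1495$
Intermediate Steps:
$z = 1579$ ($z = -524 + 2103 = 1579$)
$\frac{4978}{z} + \frac{U{\left(\left(6 + Q{\left(0 \right)} 3\right) 6 \right)}}{3553} = \frac{4978}{1579} - \frac{11}{3553} = 4978 \cdot \frac{1}{1579} - \frac{1}{323} = \frac{4978}{1579} - \frac{1}{323} = \frac{1606315}{510017}$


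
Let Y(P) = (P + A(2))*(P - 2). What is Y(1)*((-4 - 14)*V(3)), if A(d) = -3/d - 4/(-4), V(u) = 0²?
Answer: 0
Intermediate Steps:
V(u) = 0
A(d) = 1 - 3/d (A(d) = -3/d - 4*(-¼) = -3/d + 1 = 1 - 3/d)
Y(P) = (-2 + P)*(-½ + P) (Y(P) = (P + (-3 + 2)/2)*(P - 2) = (P + (½)*(-1))*(-2 + P) = (P - ½)*(-2 + P) = (-½ + P)*(-2 + P) = (-2 + P)*(-½ + P))
Y(1)*((-4 - 14)*V(3)) = (1 + 1² - 5/2*1)*((-4 - 14)*0) = (1 + 1 - 5/2)*(-18*0) = -½*0 = 0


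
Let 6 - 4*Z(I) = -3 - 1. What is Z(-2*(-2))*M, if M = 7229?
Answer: 36145/2 ≈ 18073.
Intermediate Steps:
Z(I) = 5/2 (Z(I) = 3/2 - (-3 - 1)/4 = 3/2 - 1/4*(-4) = 3/2 + 1 = 5/2)
Z(-2*(-2))*M = (5/2)*7229 = 36145/2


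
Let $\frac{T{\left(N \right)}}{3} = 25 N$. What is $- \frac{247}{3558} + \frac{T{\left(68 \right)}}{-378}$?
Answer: $- \frac{1013287}{74718} \approx -13.561$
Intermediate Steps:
$T{\left(N \right)} = 75 N$ ($T{\left(N \right)} = 3 \cdot 25 N = 75 N$)
$- \frac{247}{3558} + \frac{T{\left(68 \right)}}{-378} = - \frac{247}{3558} + \frac{75 \cdot 68}{-378} = \left(-247\right) \frac{1}{3558} + 5100 \left(- \frac{1}{378}\right) = - \frac{247}{3558} - \frac{850}{63} = - \frac{1013287}{74718}$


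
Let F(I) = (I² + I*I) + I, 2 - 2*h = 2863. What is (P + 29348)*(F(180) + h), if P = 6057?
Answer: 4499940095/2 ≈ 2.2500e+9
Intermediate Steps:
h = -2861/2 (h = 1 - ½*2863 = 1 - 2863/2 = -2861/2 ≈ -1430.5)
F(I) = I + 2*I² (F(I) = (I² + I²) + I = 2*I² + I = I + 2*I²)
(P + 29348)*(F(180) + h) = (6057 + 29348)*(180*(1 + 2*180) - 2861/2) = 35405*(180*(1 + 360) - 2861/2) = 35405*(180*361 - 2861/2) = 35405*(64980 - 2861/2) = 35405*(127099/2) = 4499940095/2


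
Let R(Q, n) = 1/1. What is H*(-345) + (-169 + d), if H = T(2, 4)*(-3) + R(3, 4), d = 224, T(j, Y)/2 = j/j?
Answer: 1780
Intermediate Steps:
T(j, Y) = 2 (T(j, Y) = 2*(j/j) = 2*1 = 2)
R(Q, n) = 1
H = -5 (H = 2*(-3) + 1 = -6 + 1 = -5)
H*(-345) + (-169 + d) = -5*(-345) + (-169 + 224) = 1725 + 55 = 1780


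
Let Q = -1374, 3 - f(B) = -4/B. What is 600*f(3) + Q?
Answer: 1226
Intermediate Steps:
f(B) = 3 + 4/B (f(B) = 3 - (-4)/B = 3 + 4/B)
600*f(3) + Q = 600*(3 + 4/3) - 1374 = 600*(13/3) - 1374 = 2600 - 1374 = 1226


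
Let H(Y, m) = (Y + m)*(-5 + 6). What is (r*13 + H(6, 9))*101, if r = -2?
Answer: -1111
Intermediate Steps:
H(Y, m) = Y + m (H(Y, m) = (Y + m)*1 = Y + m)
(r*13 + H(6, 9))*101 = (-2*13 + (6 + 9))*101 = (-26 + 15)*101 = -11*101 = -1111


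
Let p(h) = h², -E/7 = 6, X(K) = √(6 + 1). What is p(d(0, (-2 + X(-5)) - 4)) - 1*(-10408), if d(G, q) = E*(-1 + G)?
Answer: 12172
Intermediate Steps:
X(K) = √7
E = -42 (E = -7*6 = -42)
d(G, q) = 42 - 42*G (d(G, q) = -42*(-1 + G) = 42 - 42*G)
p(d(0, (-2 + X(-5)) - 4)) - 1*(-10408) = (42 - 42*0)² - 1*(-10408) = (42 + 0)² + 10408 = 42² + 10408 = 1764 + 10408 = 12172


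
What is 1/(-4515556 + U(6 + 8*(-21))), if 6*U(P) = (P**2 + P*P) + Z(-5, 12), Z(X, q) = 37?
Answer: -6/27040811 ≈ -2.2189e-7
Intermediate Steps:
U(P) = 37/6 + P**2/3 (U(P) = ((P**2 + P*P) + 37)/6 = ((P**2 + P**2) + 37)/6 = (2*P**2 + 37)/6 = (37 + 2*P**2)/6 = 37/6 + P**2/3)
1/(-4515556 + U(6 + 8*(-21))) = 1/(-4515556 + (37/6 + (6 + 8*(-21))**2/3)) = 1/(-4515556 + (37/6 + (6 - 168)**2/3)) = 1/(-4515556 + (37/6 + (1/3)*(-162)**2)) = 1/(-4515556 + (37/6 + (1/3)*26244)) = 1/(-4515556 + (37/6 + 8748)) = 1/(-4515556 + 52525/6) = 1/(-27040811/6) = -6/27040811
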